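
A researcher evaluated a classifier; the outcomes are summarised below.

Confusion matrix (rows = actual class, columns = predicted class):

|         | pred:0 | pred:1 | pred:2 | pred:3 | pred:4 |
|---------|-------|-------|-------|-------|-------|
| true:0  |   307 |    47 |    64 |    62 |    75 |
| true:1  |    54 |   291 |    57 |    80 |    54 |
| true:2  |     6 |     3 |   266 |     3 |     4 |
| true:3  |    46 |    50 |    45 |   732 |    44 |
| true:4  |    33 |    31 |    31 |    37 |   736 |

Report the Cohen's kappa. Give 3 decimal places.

Observed agreement pₒ = trace/N = 2332/3158 = 0.7384
Expected agreement pₑ = Σ (rowᵢ·colᵢ)/N² = (555·446 + 536·422 + 282·463 + 917·914 + 868·913)/3158² = 0.2241
κ = (pₒ − pₑ)/(1 − pₑ) = (0.7384 − 0.2241)/(1 − 0.2241) = 0.663

0.663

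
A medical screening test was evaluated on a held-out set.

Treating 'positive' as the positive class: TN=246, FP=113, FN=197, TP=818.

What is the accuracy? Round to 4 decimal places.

0.7744

Accuracy = (TP+TN)/N = (818+246)/1374 = 0.7744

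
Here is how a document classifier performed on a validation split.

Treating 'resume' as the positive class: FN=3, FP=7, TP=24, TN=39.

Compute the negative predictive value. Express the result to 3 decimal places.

NPV = TN/(TN+FN) = 39/(39+3) = 0.929

0.929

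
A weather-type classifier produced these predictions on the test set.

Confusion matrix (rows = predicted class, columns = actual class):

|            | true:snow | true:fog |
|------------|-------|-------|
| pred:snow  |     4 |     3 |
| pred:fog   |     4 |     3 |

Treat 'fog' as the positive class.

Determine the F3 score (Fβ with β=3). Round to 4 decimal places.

0.4918

Fβ = (1+β²)·TP / ((1+β²)·TP + β²·FN + FP), with β²=9
= 10·3 / (10·3 + 9·3 + 4) = 0.4918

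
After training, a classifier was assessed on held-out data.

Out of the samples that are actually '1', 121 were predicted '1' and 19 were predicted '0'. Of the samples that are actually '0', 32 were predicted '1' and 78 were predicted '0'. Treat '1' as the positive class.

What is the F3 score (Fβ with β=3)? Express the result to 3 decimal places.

0.856

Fβ = (1+β²)·TP / ((1+β²)·TP + β²·FN + FP), with β²=9
= 10·121 / (10·121 + 9·19 + 32) = 0.856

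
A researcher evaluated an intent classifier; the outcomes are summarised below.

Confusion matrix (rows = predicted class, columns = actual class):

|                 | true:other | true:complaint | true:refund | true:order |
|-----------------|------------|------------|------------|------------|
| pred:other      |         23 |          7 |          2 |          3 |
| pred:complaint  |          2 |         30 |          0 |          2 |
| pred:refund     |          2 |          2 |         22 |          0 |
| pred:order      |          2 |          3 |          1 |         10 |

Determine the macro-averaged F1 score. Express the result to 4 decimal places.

Per-class F1 score (2·TP/(2·TP+FP+FN)):
  other: TP=23, FP=7+2+3=12, FN=2+2+2=6 → 46/64 = 0.71875
  complaint: TP=30, FP=2+0+2=4, FN=7+2+3=12 → 60/76 = 0.78947
  refund: TP=22, FP=2+2+0=4, FN=2+0+1=3 → 44/51 = 0.86275
  order: TP=10, FP=2+3+1=6, FN=3+2+0=5 → 20/31 = 0.64516
Macro-F1 score = mean = (0.71875 + 0.78947 + 0.86275 + 0.64516) / 4 = 0.7540

0.7540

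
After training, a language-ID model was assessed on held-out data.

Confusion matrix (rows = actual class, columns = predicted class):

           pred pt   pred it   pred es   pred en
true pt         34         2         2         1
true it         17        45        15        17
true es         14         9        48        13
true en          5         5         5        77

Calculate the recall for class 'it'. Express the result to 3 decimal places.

Take TP from the diagonal, FP from the rest of the 'it' prediction marginal, FN from the rest of the 'it' actual marginal.
recall = TP/(TP+FN).
it: TP=45, FN=17+15+17=49 → 45/94 = 0.4787

0.479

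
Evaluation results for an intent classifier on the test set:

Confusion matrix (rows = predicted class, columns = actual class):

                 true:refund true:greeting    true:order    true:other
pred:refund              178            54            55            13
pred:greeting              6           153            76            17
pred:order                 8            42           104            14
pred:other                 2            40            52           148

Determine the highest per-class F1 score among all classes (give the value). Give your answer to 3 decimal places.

0.721

Per-class F1 score (2·TP/(2·TP+FP+FN)):
  refund: TP=178, FP=54+55+13=122, FN=6+8+2=16 → 356/494 = 0.7206
  greeting: TP=153, FP=6+76+17=99, FN=54+42+40=136 → 306/541 = 0.5656
  order: TP=104, FP=8+42+14=64, FN=55+76+52=183 → 208/455 = 0.4571
  other: TP=148, FP=2+40+52=94, FN=13+17+14=44 → 296/434 = 0.6820
Highest is class 'refund' with F1 score = 0.721.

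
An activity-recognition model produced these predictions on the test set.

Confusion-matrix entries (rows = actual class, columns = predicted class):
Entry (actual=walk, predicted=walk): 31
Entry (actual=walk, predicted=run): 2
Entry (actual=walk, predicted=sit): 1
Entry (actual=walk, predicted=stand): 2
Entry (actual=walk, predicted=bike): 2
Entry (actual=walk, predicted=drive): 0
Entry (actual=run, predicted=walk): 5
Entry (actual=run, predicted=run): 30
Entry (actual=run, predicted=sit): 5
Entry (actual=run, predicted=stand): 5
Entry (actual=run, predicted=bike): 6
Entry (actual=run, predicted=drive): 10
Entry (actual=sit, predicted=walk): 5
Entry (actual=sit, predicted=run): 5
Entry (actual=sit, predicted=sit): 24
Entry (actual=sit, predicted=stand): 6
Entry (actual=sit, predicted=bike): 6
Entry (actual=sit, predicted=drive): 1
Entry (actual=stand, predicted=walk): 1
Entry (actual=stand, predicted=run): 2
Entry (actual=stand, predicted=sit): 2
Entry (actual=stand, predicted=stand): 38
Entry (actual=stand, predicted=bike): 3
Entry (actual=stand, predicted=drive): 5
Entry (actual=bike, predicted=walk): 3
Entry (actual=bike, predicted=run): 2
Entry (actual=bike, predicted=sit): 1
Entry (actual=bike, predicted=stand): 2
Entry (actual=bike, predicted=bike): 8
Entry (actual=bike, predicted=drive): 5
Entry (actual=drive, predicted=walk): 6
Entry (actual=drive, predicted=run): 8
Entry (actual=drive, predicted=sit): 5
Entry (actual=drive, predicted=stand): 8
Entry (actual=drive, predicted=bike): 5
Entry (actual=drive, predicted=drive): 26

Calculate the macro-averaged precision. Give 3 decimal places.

Per-class precision (TP/(TP+FP)):
  walk: TP=31, FP=5+5+1+3+6=20 → 31/51 = 0.6078
  run: TP=30, FP=2+5+2+2+8=19 → 30/49 = 0.6122
  sit: TP=24, FP=1+5+2+1+5=14 → 24/38 = 0.6316
  stand: TP=38, FP=2+5+6+2+8=23 → 38/61 = 0.6230
  bike: TP=8, FP=2+6+6+3+5=22 → 8/30 = 0.2667
  drive: TP=26, FP=0+10+1+5+5=21 → 26/47 = 0.5532
Macro-precision = mean = (0.6078 + 0.6122 + 0.6316 + 0.6230 + 0.2667 + 0.5532) / 6 = 0.549

0.549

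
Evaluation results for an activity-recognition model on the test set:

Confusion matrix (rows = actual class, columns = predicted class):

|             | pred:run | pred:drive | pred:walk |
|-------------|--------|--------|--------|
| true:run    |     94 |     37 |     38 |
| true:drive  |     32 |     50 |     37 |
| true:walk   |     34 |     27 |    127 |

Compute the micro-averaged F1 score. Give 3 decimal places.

0.569

Micro-averaging pools counts across classes: ΣTP=271, ΣFP=205, ΣFN=205.
Micro-F1 score = 2·TP/(2·TP+FP+FN) on pooled counts = 0.569 (equals overall accuracy in single-label multiclass).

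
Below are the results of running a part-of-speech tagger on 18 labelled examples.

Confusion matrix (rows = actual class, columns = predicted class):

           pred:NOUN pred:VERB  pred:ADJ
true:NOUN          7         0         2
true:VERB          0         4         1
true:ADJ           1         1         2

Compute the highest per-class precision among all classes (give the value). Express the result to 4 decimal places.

Per-class precision (TP/(TP+FP)):
  NOUN: TP=7, FP=0+1=1 → 7/8 = 0.87500
  VERB: TP=4, FP=0+1=1 → 4/5 = 0.80000
  ADJ: TP=2, FP=2+1=3 → 2/5 = 0.40000
Highest is class 'NOUN' with precision = 0.8750.

0.8750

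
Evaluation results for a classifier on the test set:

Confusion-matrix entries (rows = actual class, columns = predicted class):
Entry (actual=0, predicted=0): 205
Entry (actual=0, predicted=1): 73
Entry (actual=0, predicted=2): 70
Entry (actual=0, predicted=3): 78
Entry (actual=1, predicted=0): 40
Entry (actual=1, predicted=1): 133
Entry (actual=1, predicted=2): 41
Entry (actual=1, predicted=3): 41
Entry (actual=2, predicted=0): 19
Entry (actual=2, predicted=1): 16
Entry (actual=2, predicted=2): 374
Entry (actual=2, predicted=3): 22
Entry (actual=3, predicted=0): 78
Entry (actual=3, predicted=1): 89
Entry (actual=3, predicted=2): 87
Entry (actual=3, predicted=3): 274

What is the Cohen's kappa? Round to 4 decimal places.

Observed agreement pₒ = trace/N = 986/1640 = 0.60122
Expected agreement pₑ = Σ (rowᵢ·colᵢ)/N² = (426·342 + 255·311 + 431·572 + 528·415)/1640² = 0.25679
κ = (pₒ − pₑ)/(1 − pₑ) = (0.60122 − 0.25679)/(1 − 0.25679) = 0.4634

0.4634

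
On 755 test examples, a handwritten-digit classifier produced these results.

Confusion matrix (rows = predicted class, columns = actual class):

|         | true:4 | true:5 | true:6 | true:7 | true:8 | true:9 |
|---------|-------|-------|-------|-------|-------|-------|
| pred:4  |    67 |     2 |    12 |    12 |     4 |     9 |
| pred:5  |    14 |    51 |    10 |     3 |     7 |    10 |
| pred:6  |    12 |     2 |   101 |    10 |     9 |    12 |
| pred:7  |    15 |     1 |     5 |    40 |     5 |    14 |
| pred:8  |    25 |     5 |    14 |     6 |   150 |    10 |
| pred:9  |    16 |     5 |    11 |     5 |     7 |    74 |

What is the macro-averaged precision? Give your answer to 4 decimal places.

Per-class precision (TP/(TP+FP)):
  4: TP=67, FP=2+12+12+4+9=39 → 67/106 = 0.63208
  5: TP=51, FP=14+10+3+7+10=44 → 51/95 = 0.53684
  6: TP=101, FP=12+2+10+9+12=45 → 101/146 = 0.69178
  7: TP=40, FP=15+1+5+5+14=40 → 40/80 = 0.50000
  8: TP=150, FP=25+5+14+6+10=60 → 150/210 = 0.71429
  9: TP=74, FP=16+5+11+5+7=44 → 74/118 = 0.62712
Macro-precision = mean = (0.63208 + 0.53684 + 0.69178 + 0.50000 + 0.71429 + 0.62712) / 6 = 0.6170

0.6170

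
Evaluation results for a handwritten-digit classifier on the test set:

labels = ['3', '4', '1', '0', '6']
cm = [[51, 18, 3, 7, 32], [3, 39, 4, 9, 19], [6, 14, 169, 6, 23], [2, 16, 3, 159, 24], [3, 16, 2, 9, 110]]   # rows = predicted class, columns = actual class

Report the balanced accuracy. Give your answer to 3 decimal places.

Balanced accuracy = mean of per-class recall.
  3: recall = 51/65 = 0.7846
  4: recall = 39/103 = 0.3786
  1: recall = 169/181 = 0.9337
  0: recall = 159/190 = 0.8368
  6: recall = 110/208 = 0.5288
Mean = (0.7846 + 0.3786 + 0.9337 + 0.8368 + 0.5288) / 5 = 0.693

0.693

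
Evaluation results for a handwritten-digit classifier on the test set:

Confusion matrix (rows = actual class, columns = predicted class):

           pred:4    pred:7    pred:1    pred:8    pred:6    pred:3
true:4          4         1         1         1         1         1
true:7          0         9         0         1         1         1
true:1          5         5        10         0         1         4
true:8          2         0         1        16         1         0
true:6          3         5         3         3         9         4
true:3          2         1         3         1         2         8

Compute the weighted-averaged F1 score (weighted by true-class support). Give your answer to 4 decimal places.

Per-class F1 score (2·TP/(2·TP+FP+FN)):
  4: TP=4, FP=0+5+2+3+2=12, FN=1+1+1+1+1=5 → 8/25 = 0.32000
  7: TP=9, FP=1+5+0+5+1=12, FN=0+0+1+1+1=3 → 18/33 = 0.54545
  1: TP=10, FP=1+0+1+3+3=8, FN=5+5+0+1+4=15 → 20/43 = 0.46512
  8: TP=16, FP=1+1+0+3+1=6, FN=2+0+1+1+0=4 → 32/42 = 0.76190
  6: TP=9, FP=1+1+1+1+2=6, FN=3+5+3+3+4=18 → 18/42 = 0.42857
  3: TP=8, FP=1+1+4+0+4=10, FN=2+1+3+1+2=9 → 16/35 = 0.45714
Weighted-F1 score = Σ (supportᵢ/N)·F1 scoreᵢ with N=110: (9/110)·0.32000 + (12/110)·0.54545 + (25/110)·0.46512 + (20/110)·0.76190 + (27/110)·0.42857 + (17/110)·0.45714 = 0.5058

0.5058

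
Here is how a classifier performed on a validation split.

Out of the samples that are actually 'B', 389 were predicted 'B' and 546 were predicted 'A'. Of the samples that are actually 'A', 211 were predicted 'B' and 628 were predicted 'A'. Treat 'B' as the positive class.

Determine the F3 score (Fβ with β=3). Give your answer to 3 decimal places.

0.432

Fβ = (1+β²)·TP / ((1+β²)·TP + β²·FN + FP), with β²=9
= 10·389 / (10·389 + 9·546 + 211) = 0.432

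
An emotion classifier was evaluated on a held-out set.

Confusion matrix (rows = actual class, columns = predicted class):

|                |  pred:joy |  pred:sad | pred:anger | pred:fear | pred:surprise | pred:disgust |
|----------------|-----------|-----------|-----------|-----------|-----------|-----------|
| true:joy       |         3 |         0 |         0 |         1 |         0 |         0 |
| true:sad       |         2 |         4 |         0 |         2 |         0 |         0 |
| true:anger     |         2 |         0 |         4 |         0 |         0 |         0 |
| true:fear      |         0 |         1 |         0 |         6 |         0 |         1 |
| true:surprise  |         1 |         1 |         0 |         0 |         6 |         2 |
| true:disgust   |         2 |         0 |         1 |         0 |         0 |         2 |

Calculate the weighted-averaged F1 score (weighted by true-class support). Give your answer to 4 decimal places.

0.6292

Per-class F1 score (2·TP/(2·TP+FP+FN)):
  joy: TP=3, FP=2+2+0+1+2=7, FN=0+0+1+0+0=1 → 6/14 = 0.42857
  sad: TP=4, FP=0+0+1+1+0=2, FN=2+0+2+0+0=4 → 8/14 = 0.57143
  anger: TP=4, FP=0+0+0+0+1=1, FN=2+0+0+0+0=2 → 8/11 = 0.72727
  fear: TP=6, FP=1+2+0+0+0=3, FN=0+1+0+0+1=2 → 12/17 = 0.70588
  surprise: TP=6, FP=0+0+0+0+0=0, FN=1+1+0+0+2=4 → 12/16 = 0.75000
  disgust: TP=2, FP=0+0+0+1+2=3, FN=2+0+1+0+0=3 → 4/10 = 0.40000
Weighted-F1 score = Σ (supportᵢ/N)·F1 scoreᵢ with N=41: (4/41)·0.42857 + (8/41)·0.57143 + (6/41)·0.72727 + (8/41)·0.70588 + (10/41)·0.75000 + (5/41)·0.40000 = 0.6292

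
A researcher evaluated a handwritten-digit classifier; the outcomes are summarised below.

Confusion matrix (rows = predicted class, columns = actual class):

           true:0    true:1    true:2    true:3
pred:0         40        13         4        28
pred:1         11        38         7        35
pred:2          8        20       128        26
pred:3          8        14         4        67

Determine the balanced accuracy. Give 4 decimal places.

0.5922

Balanced accuracy = mean of per-class recall.
  0: recall = 40/67 = 0.59701
  1: recall = 38/85 = 0.44706
  2: recall = 128/143 = 0.89510
  3: recall = 67/156 = 0.42949
Mean = (0.59701 + 0.44706 + 0.89510 + 0.42949) / 4 = 0.5922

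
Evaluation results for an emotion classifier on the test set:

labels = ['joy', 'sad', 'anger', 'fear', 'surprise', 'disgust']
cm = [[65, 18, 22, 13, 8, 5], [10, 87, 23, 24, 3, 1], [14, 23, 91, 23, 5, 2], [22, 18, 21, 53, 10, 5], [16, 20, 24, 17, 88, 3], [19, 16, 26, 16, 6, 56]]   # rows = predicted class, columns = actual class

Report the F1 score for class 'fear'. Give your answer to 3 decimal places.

Take TP from the diagonal, FP from the rest of the 'fear' prediction marginal, FN from the rest of the 'fear' actual marginal.
F1 score = 2·TP/(2·TP+FP+FN).
fear: TP=53, FP=22+18+21+10+5=76, FN=13+24+23+17+16=93 → 106/275 = 0.3855

0.385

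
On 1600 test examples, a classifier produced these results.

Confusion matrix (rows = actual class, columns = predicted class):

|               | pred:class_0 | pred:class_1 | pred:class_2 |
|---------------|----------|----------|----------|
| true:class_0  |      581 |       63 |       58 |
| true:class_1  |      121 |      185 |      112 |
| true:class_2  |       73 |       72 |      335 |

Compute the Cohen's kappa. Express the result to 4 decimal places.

Observed agreement pₒ = trace/N = 1101/1600 = 0.68813
Expected agreement pₑ = Σ (rowᵢ·colᵢ)/N² = (702·775 + 418·320 + 480·505)/1600² = 0.35946
κ = (pₒ − pₑ)/(1 − pₑ) = (0.68813 − 0.35946)/(1 − 0.35946) = 0.5131

0.5131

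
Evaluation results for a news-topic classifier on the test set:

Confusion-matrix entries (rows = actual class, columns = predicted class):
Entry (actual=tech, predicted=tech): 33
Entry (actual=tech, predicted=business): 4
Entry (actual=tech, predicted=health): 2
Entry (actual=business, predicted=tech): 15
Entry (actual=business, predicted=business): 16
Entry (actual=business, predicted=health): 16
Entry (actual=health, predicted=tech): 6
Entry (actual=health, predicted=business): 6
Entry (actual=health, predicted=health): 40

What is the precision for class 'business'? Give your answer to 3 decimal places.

Treat 'business' as positive and all other classes as negative.
precision = TP/(TP+FP).
business: TP=16, FP=4+6=10 → 16/26 = 0.6154

0.615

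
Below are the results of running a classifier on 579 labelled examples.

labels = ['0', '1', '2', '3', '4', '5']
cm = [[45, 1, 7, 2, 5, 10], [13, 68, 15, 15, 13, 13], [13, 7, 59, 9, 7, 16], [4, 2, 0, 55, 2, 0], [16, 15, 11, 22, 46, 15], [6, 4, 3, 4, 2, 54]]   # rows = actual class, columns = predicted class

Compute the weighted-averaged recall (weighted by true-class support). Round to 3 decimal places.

0.565

Per-class recall (TP/(TP+FN)):
  0: TP=45, FN=1+7+2+5+10=25 → 45/70 = 0.6429
  1: TP=68, FN=13+15+15+13+13=69 → 68/137 = 0.4964
  2: TP=59, FN=13+7+9+7+16=52 → 59/111 = 0.5315
  3: TP=55, FN=4+2+0+2+0=8 → 55/63 = 0.8730
  4: TP=46, FN=16+15+11+22+15=79 → 46/125 = 0.3680
  5: TP=54, FN=6+4+3+4+2=19 → 54/73 = 0.7397
Weighted-recall = Σ (supportᵢ/N)·recallᵢ with N=579: (70/579)·0.6429 + (137/579)·0.4964 + (111/579)·0.5315 + (63/579)·0.8730 + (125/579)·0.3680 + (73/579)·0.7397 = 0.565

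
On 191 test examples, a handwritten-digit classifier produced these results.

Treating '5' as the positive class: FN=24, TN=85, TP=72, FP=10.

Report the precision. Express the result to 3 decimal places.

0.878

Precision = TP/(TP+FP) = 72/(72+10) = 72/82 = 0.878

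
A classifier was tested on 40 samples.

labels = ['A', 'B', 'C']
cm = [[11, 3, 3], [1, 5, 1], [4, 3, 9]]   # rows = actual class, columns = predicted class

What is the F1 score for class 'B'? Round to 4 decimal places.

One-vs-rest for 'B': TP = diagonal; FP = other classes predicted 'B'; FN = 'B' predicted as other.
F1 score = 2·TP/(2·TP+FP+FN).
B: TP=5, FP=3+3=6, FN=1+1=2 → 10/18 = 0.55556

0.5556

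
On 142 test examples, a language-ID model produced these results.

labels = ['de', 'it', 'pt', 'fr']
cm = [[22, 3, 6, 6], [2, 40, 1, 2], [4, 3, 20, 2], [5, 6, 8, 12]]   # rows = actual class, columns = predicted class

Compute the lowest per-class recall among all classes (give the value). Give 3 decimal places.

Per-class recall (TP/(TP+FN)):
  de: TP=22, FN=3+6+6=15 → 22/37 = 0.5946
  it: TP=40, FN=2+1+2=5 → 40/45 = 0.8889
  pt: TP=20, FN=4+3+2=9 → 20/29 = 0.6897
  fr: TP=12, FN=5+6+8=19 → 12/31 = 0.3871
Lowest is class 'fr' with recall = 0.387.

0.387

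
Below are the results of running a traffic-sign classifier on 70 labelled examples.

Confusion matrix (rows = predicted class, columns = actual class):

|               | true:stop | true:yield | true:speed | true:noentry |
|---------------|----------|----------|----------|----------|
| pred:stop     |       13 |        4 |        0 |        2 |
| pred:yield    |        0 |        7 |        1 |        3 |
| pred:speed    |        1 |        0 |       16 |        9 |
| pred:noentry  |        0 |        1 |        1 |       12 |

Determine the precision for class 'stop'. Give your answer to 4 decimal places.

Take TP from the diagonal, FP from the rest of the 'stop' prediction marginal, FN from the rest of the 'stop' actual marginal.
precision = TP/(TP+FP).
stop: TP=13, FP=4+0+2=6 → 13/19 = 0.68421

0.6842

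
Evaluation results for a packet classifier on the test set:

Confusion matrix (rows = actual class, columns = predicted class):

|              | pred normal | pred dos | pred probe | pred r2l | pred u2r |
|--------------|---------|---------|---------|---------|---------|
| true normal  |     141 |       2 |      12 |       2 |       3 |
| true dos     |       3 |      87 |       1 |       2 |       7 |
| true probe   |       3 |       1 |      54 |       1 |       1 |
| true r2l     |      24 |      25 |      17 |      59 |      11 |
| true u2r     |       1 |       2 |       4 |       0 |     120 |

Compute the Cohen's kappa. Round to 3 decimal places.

Observed agreement pₒ = trace/N = 461/583 = 0.7907
Expected agreement pₑ = Σ (rowᵢ·colᵢ)/N² = (160·172 + 100·117 + 60·88 + 136·64 + 127·142)/583² = 0.2096
κ = (pₒ − pₑ)/(1 − pₑ) = (0.7907 − 0.2096)/(1 − 0.2096) = 0.735

0.735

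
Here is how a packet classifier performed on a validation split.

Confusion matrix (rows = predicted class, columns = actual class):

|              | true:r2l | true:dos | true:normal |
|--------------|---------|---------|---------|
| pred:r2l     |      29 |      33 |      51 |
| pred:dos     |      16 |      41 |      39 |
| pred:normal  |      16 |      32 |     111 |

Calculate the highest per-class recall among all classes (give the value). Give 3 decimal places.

Per-class recall (TP/(TP+FN)):
  r2l: TP=29, FN=16+16=32 → 29/61 = 0.4754
  dos: TP=41, FN=33+32=65 → 41/106 = 0.3868
  normal: TP=111, FN=51+39=90 → 111/201 = 0.5522
Highest is class 'normal' with recall = 0.552.

0.552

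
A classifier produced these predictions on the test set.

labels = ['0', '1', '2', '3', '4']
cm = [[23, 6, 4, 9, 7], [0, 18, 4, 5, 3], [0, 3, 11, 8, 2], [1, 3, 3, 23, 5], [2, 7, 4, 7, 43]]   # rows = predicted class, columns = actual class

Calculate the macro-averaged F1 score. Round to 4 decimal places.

0.5637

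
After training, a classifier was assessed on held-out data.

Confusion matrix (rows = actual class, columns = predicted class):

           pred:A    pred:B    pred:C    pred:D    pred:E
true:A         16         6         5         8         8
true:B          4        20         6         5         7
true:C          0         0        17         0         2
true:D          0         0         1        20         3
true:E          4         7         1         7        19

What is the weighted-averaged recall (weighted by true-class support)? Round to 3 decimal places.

0.554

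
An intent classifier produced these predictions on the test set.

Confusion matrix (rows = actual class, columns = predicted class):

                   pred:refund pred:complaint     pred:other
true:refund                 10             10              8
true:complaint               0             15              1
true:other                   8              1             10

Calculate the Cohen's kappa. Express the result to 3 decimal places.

Observed agreement pₒ = trace/N = 35/63 = 0.5556
Expected agreement pₑ = Σ (rowᵢ·colᵢ)/N² = (28·18 + 16·26 + 19·19)/63² = 0.3228
κ = (pₒ − pₑ)/(1 − pₑ) = (0.5556 − 0.3228)/(1 − 0.3228) = 0.344

0.344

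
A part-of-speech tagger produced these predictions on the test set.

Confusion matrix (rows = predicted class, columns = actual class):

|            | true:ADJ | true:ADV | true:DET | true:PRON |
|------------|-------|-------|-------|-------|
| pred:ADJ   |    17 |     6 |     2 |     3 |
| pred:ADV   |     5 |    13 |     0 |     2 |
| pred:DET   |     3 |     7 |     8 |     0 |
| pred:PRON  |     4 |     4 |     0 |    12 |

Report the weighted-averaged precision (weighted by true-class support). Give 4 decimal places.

0.6018

Per-class precision (TP/(TP+FP)):
  ADJ: TP=17, FP=6+2+3=11 → 17/28 = 0.60714
  ADV: TP=13, FP=5+0+2=7 → 13/20 = 0.65000
  DET: TP=8, FP=3+7+0=10 → 8/18 = 0.44444
  PRON: TP=12, FP=4+4+0=8 → 12/20 = 0.60000
Weighted-precision = Σ (supportᵢ/N)·precisionᵢ with N=86: (29/86)·0.60714 + (30/86)·0.65000 + (10/86)·0.44444 + (17/86)·0.60000 = 0.6018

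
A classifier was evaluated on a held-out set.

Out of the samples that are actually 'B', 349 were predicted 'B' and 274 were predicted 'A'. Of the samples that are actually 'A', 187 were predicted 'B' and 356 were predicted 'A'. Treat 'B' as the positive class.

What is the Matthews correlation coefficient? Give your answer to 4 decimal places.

0.2160

MCC = (TP·TN − FP·FN) / √((TP+FP)(TP+FN)(TN+FP)(TN+FN))
Numerator = 349·356 − 187·274 = 73006
Denominator = √(536·623·543·630) = √114233429520 = 337984.3628
MCC = 73006 / 337984.3628 = 0.2160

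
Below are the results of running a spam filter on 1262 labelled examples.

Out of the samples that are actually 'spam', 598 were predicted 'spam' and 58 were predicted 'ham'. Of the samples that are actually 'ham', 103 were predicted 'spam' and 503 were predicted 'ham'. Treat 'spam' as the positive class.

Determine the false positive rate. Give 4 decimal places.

FPR = FP/(FP+TN) = 103/(103+503) = 0.1700

0.1700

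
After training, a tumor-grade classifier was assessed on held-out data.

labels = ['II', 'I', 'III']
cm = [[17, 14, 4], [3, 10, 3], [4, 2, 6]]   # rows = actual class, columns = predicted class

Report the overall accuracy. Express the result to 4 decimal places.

Accuracy = trace / total = (17+10+6=33) / 63 = 33/63 = 0.5238

0.5238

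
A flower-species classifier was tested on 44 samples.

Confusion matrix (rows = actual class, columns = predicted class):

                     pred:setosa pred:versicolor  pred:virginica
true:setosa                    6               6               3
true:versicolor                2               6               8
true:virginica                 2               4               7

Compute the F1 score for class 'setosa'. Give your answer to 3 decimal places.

0.480

F1 score = 2·TP/(2·TP+FP+FN).
setosa: TP=6, FP=2+2=4, FN=6+3=9 → 12/25 = 0.4800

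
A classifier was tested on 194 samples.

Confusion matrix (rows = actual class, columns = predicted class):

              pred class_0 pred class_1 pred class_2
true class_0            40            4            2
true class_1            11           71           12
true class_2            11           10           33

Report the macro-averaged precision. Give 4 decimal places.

Per-class precision (TP/(TP+FP)):
  class_0: TP=40, FP=11+11=22 → 40/62 = 0.64516
  class_1: TP=71, FP=4+10=14 → 71/85 = 0.83529
  class_2: TP=33, FP=2+12=14 → 33/47 = 0.70213
Macro-precision = mean = (0.64516 + 0.83529 + 0.70213) / 3 = 0.7275

0.7275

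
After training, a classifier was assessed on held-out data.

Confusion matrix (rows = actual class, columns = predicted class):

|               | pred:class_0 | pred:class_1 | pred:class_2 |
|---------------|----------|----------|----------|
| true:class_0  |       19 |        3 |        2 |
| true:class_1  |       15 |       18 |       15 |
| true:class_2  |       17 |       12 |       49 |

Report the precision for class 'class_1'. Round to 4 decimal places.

One-vs-rest for 'class_1': TP = diagonal; FP = other classes predicted 'class_1'; FN = 'class_1' predicted as other.
precision = TP/(TP+FP).
class_1: TP=18, FP=3+12=15 → 18/33 = 0.54545

0.5455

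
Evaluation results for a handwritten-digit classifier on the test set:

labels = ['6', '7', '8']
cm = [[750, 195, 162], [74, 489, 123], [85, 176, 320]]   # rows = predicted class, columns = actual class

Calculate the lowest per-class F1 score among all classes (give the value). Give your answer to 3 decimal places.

Per-class F1 score (2·TP/(2·TP+FP+FN)):
  6: TP=750, FP=195+162=357, FN=74+85=159 → 1500/2016 = 0.7440
  7: TP=489, FP=74+123=197, FN=195+176=371 → 978/1546 = 0.6326
  8: TP=320, FP=85+176=261, FN=162+123=285 → 640/1186 = 0.5396
Lowest is class '8' with F1 score = 0.540.

0.540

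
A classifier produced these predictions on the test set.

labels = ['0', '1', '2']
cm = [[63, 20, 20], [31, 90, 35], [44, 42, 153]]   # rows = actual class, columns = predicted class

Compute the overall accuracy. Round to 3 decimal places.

0.614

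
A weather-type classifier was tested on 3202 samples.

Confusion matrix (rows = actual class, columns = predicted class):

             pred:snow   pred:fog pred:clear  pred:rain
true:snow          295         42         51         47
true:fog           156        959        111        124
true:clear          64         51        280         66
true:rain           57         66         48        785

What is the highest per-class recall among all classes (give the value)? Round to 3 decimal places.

Per-class recall (TP/(TP+FN)):
  snow: TP=295, FN=42+51+47=140 → 295/435 = 0.6782
  fog: TP=959, FN=156+111+124=391 → 959/1350 = 0.7104
  clear: TP=280, FN=64+51+66=181 → 280/461 = 0.6074
  rain: TP=785, FN=57+66+48=171 → 785/956 = 0.8211
Highest is class 'rain' with recall = 0.821.

0.821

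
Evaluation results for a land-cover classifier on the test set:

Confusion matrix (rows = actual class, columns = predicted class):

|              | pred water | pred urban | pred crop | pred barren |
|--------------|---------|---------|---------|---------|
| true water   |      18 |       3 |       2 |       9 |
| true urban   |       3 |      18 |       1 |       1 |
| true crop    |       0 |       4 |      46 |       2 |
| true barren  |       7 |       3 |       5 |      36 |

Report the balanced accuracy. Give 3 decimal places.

0.734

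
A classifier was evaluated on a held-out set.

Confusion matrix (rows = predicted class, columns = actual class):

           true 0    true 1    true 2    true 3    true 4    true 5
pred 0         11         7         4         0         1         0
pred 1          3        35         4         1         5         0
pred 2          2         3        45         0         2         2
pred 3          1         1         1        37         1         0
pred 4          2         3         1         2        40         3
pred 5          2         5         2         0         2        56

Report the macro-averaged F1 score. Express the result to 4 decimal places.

Per-class F1 score (2·TP/(2·TP+FP+FN)):
  0: TP=11, FP=7+4+0+1+0=12, FN=3+2+1+2+2=10 → 22/44 = 0.50000
  1: TP=35, FP=3+4+1+5+0=13, FN=7+3+1+3+5=19 → 70/102 = 0.68627
  2: TP=45, FP=2+3+0+2+2=9, FN=4+4+1+1+2=12 → 90/111 = 0.81081
  3: TP=37, FP=1+1+1+1+0=4, FN=0+1+0+2+0=3 → 74/81 = 0.91358
  4: TP=40, FP=2+3+1+2+3=11, FN=1+5+2+1+2=11 → 80/102 = 0.78431
  5: TP=56, FP=2+5+2+0+2=11, FN=0+0+2+0+3=5 → 112/128 = 0.87500
Macro-F1 score = mean = (0.50000 + 0.68627 + 0.81081 + 0.91358 + 0.78431 + 0.87500) / 6 = 0.7617

0.7617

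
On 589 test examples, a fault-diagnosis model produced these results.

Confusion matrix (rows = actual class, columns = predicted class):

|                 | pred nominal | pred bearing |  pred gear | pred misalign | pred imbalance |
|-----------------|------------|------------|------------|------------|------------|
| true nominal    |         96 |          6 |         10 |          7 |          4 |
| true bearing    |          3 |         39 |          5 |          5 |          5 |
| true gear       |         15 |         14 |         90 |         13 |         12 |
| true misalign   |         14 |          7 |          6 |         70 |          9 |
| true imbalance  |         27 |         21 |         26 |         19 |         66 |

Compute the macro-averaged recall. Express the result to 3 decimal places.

Per-class recall (TP/(TP+FN)):
  nominal: TP=96, FN=6+10+7+4=27 → 96/123 = 0.7805
  bearing: TP=39, FN=3+5+5+5=18 → 39/57 = 0.6842
  gear: TP=90, FN=15+14+13+12=54 → 90/144 = 0.6250
  misalign: TP=70, FN=14+7+6+9=36 → 70/106 = 0.6604
  imbalance: TP=66, FN=27+21+26+19=93 → 66/159 = 0.4151
Macro-recall = mean = (0.7805 + 0.6842 + 0.6250 + 0.6604 + 0.4151) / 5 = 0.633

0.633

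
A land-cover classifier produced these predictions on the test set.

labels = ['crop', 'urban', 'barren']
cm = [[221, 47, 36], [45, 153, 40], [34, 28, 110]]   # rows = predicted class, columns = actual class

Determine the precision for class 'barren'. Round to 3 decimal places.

0.640

Treat 'barren' as positive and all other classes as negative.
precision = TP/(TP+FP).
barren: TP=110, FP=34+28=62 → 110/172 = 0.6395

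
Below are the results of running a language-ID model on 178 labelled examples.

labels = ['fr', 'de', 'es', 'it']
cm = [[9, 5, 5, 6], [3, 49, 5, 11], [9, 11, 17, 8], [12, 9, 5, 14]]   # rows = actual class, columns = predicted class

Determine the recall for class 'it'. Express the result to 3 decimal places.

0.350

Treat 'it' as positive and all other classes as negative.
recall = TP/(TP+FN).
it: TP=14, FN=12+9+5=26 → 14/40 = 0.3500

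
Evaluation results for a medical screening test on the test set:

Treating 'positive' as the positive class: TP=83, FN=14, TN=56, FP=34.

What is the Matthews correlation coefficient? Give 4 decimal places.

MCC = (TP·TN − FP·FN) / √((TP+FP)(TP+FN)(TN+FP)(TN+FN))
Numerator = 83·56 − 34·14 = 4172
Denominator = √(117·97·90·70) = √71498700 = 8455.6904
MCC = 4172 / 8455.6904 = 0.4934

0.4934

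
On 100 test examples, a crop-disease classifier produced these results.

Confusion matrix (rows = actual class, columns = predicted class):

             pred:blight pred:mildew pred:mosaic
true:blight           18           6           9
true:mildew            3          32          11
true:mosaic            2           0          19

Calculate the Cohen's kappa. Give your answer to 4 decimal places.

0.5355

Observed agreement pₒ = trace/N = 69/100 = 0.69000
Expected agreement pₑ = Σ (rowᵢ·colᵢ)/N² = (33·23 + 46·38 + 21·39)/100² = 0.33260
κ = (pₒ − pₑ)/(1 − pₑ) = (0.69000 − 0.33260)/(1 − 0.33260) = 0.5355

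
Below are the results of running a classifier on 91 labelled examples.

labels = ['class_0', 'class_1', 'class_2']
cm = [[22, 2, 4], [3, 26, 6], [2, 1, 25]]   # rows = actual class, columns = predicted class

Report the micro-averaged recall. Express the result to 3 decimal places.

0.802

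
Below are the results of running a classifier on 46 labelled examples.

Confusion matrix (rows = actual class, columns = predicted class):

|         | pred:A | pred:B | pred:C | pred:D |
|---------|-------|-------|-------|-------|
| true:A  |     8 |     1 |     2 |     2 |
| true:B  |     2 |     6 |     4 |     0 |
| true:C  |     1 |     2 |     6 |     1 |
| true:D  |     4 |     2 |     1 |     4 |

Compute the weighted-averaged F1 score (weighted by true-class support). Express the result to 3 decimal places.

0.517

Per-class F1 score (2·TP/(2·TP+FP+FN)):
  A: TP=8, FP=2+1+4=7, FN=1+2+2=5 → 16/28 = 0.5714
  B: TP=6, FP=1+2+2=5, FN=2+4+0=6 → 12/23 = 0.5217
  C: TP=6, FP=2+4+1=7, FN=1+2+1=4 → 12/23 = 0.5217
  D: TP=4, FP=2+0+1=3, FN=4+2+1=7 → 8/18 = 0.4444
Weighted-F1 score = Σ (supportᵢ/N)·F1 scoreᵢ with N=46: (13/46)·0.5714 + (12/46)·0.5217 + (10/46)·0.5217 + (11/46)·0.4444 = 0.517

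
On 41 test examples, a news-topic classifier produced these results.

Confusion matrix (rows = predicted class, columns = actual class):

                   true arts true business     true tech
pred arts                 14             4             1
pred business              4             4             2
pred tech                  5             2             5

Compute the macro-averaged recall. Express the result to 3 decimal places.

0.545

Per-class recall (TP/(TP+FN)):
  arts: TP=14, FN=4+5=9 → 14/23 = 0.6087
  business: TP=4, FN=4+2=6 → 4/10 = 0.4000
  tech: TP=5, FN=1+2=3 → 5/8 = 0.6250
Macro-recall = mean = (0.6087 + 0.4000 + 0.6250) / 3 = 0.545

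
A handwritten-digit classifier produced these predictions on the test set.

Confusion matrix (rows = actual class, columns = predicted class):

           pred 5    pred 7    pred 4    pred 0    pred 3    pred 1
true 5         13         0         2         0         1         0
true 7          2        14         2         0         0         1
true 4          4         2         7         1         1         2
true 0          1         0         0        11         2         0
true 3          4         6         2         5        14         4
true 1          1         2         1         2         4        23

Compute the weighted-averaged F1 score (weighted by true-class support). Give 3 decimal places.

0.603

Per-class F1 score (2·TP/(2·TP+FP+FN)):
  5: TP=13, FP=2+4+1+4+1=12, FN=0+2+0+1+0=3 → 26/41 = 0.6341
  7: TP=14, FP=0+2+0+6+2=10, FN=2+2+0+0+1=5 → 28/43 = 0.6512
  4: TP=7, FP=2+2+0+2+1=7, FN=4+2+1+1+2=10 → 14/31 = 0.4516
  0: TP=11, FP=0+0+1+5+2=8, FN=1+0+0+2+0=3 → 22/33 = 0.6667
  3: TP=14, FP=1+0+1+2+4=8, FN=4+6+2+5+4=21 → 28/57 = 0.4912
  1: TP=23, FP=0+1+2+0+4=7, FN=1+2+1+2+4=10 → 46/63 = 0.7302
Weighted-F1 score = Σ (supportᵢ/N)·F1 scoreᵢ with N=134: (16/134)·0.6341 + (19/134)·0.6512 + (17/134)·0.4516 + (14/134)·0.6667 + (35/134)·0.4912 + (33/134)·0.7302 = 0.603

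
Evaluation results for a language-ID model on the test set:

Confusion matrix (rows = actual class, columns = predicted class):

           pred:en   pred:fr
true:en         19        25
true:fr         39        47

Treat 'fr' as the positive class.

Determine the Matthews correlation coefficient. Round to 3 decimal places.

MCC = (TP·TN − FP·FN) / √((TP+FP)(TP+FN)(TN+FP)(TN+FN))
Numerator = 47·19 − 25·39 = -82
Denominator = √(72·86·44·58) = √15801984 = 3975.1709
MCC = -82 / 3975.1709 = -0.021

-0.021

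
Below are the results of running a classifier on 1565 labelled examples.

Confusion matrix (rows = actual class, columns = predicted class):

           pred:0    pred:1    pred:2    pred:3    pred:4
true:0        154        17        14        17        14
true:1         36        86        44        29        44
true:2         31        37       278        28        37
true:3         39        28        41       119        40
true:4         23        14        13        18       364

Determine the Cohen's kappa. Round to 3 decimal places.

Observed agreement pₒ = trace/N = 1001/1565 = 0.6396
Expected agreement pₑ = Σ (rowᵢ·colᵢ)/N² = (216·283 + 239·182 + 411·390 + 267·211 + 432·499)/1565² = 0.2192
κ = (pₒ − pₑ)/(1 − pₑ) = (0.6396 − 0.2192)/(1 − 0.2192) = 0.538

0.538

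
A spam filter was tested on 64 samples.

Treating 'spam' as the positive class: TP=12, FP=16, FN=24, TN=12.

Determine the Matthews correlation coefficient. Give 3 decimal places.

MCC = (TP·TN − FP·FN) / √((TP+FP)(TP+FN)(TN+FP)(TN+FN))
Numerator = 12·12 − 16·24 = -240
Denominator = √(28·36·28·36) = √1016064 = 1008.0000
MCC = -240 / 1008.0000 = -0.238

-0.238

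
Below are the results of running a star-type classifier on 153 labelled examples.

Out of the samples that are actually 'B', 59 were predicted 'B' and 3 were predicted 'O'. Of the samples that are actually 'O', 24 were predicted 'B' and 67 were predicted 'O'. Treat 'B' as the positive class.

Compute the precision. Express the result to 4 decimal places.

0.7108

Precision = TP/(TP+FP) = 59/(59+24) = 59/83 = 0.7108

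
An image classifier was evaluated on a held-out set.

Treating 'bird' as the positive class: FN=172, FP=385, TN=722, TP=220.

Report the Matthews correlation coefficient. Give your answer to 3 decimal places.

0.191

MCC = (TP·TN − FP·FN) / √((TP+FP)(TP+FN)(TN+FP)(TN+FN))
Numerator = 220·722 − 385·172 = 92620
Denominator = √(605·392·1107·894) = √234707291280 = 484465.9857
MCC = 92620 / 484465.9857 = 0.191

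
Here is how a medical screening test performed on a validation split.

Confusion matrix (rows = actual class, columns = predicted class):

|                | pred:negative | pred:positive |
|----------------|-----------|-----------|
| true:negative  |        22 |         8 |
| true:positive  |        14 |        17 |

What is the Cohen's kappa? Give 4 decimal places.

0.2808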